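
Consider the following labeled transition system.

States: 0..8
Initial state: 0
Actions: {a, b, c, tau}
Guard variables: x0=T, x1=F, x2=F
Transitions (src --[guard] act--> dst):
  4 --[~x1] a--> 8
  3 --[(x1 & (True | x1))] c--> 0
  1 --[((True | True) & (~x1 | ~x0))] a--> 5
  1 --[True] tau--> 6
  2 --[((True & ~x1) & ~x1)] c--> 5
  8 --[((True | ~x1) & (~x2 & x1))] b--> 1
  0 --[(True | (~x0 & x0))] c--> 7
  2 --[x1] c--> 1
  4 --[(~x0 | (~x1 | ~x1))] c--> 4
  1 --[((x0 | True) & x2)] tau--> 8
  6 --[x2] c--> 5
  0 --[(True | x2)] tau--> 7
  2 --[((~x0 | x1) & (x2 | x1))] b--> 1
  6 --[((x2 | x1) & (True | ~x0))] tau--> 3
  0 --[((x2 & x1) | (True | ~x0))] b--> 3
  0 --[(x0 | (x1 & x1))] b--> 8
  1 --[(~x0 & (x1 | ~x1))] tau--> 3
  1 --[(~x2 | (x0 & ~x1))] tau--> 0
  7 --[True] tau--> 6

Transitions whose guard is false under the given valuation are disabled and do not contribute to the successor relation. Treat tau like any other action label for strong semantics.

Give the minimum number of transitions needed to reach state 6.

BFS to 6:
  Layer 0: {0}
  Layer 1: {3,7,8}
  Layer 2: {6}
depth(6)=2, e.g. c·tau

Answer: 2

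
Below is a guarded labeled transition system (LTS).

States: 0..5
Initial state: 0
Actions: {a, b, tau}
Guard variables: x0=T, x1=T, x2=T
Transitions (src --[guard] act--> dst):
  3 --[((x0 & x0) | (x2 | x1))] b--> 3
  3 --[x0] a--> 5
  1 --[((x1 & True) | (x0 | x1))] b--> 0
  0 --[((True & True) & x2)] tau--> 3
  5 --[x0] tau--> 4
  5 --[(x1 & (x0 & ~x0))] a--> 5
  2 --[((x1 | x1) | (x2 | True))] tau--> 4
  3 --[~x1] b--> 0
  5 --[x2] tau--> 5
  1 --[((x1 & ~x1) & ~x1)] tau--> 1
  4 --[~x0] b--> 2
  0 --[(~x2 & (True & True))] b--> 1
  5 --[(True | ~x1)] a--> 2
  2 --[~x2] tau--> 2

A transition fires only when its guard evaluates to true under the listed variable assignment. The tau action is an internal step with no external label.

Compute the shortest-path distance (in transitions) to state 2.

Answer: 3

Trace:
Layered search for 2:
  L0 = {0}
  L1 = {3}
  L2 = {5}
  L3 = {2,4}
depth(2)=3, e.g. tau·a·a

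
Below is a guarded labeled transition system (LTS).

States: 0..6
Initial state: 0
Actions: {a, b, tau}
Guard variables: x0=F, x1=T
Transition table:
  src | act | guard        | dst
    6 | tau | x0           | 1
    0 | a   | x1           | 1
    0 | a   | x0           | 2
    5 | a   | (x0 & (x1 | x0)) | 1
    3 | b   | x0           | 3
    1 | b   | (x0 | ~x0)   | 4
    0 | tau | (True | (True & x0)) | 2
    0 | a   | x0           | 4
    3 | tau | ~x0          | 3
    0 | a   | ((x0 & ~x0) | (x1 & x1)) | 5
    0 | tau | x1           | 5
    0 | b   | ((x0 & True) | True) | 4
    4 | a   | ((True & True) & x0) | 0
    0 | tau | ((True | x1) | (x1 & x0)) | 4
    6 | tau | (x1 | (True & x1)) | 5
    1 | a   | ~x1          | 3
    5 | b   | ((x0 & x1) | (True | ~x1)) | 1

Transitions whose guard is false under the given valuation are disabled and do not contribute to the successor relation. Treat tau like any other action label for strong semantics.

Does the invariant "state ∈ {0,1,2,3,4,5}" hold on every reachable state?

Allowed set {0,1,2,3,4,5}
R = {0,1,2,4,5}
  0: safe
  1: safe
  2: safe
  4: safe
  5: safe

Answer: INVARIANT HOLDS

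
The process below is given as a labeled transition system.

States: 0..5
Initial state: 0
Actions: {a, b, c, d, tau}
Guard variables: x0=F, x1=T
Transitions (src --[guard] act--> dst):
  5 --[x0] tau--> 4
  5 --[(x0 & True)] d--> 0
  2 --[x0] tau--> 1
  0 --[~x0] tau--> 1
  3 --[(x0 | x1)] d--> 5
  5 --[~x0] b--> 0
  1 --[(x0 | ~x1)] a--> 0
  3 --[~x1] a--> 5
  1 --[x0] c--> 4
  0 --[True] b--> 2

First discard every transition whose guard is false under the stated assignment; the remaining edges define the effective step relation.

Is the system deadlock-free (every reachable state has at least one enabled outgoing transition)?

Reach set: {0,1,2}
  0: b→2  tau→1  [deg 2]
  1: ∅  [STUCK]
  2: ∅  [STUCK]
trace reaching 1: tau

Answer: DEADLOCK at state 1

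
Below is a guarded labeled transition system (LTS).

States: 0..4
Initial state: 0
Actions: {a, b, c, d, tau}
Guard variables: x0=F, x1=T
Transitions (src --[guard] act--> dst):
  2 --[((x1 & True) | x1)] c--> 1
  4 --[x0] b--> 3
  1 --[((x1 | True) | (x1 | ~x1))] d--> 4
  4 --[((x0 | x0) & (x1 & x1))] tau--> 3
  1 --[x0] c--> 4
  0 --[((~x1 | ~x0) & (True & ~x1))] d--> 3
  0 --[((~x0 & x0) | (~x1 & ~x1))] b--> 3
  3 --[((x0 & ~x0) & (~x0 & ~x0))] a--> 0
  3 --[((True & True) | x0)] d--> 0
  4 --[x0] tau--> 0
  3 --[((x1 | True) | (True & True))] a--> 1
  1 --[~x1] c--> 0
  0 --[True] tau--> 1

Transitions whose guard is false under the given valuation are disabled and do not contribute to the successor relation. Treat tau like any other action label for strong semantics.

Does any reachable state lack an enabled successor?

Answer: DEADLOCK at state 4

Analysis:
Reach set: {0,1,4}
  0: tau→1  [1 exit(s)]
  1: d→4  [1 exit(s)]
  4: ∅  [deadlock]
trace reaching 4: tau·d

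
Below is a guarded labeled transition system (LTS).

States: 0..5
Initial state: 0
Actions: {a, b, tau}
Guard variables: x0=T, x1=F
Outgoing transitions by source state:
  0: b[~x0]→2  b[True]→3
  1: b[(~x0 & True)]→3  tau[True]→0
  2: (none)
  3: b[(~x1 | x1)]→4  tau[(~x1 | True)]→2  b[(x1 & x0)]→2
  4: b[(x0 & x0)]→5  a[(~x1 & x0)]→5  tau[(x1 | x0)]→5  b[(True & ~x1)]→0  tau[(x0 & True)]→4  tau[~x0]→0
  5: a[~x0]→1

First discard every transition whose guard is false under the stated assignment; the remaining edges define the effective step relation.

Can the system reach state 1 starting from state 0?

Answer: UNREACHABLE

Trace:
Guard filter leaves 9 enabled edge(s).
depth 0: {0}
depth 1: {3}  now seen {0,3}
depth 2: {2,4}  now seen {0,2,3,4}
depth 3: {5}  now seen {0,2,3,4,5}
Reach set: {0,2,3,4,5}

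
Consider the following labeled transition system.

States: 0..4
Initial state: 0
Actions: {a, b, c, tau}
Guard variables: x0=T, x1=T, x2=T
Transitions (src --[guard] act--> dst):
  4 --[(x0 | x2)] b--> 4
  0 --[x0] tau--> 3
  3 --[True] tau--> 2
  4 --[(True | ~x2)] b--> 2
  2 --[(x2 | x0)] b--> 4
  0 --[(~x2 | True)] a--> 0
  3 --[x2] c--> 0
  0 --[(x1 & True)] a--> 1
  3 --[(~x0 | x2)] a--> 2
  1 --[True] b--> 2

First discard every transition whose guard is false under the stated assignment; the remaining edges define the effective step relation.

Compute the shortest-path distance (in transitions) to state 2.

BFS to 2:
  depth 0: {0}
  depth 1: {1,3}
  depth 2: {2}
2 enters at depth 2; path a·b

Answer: 2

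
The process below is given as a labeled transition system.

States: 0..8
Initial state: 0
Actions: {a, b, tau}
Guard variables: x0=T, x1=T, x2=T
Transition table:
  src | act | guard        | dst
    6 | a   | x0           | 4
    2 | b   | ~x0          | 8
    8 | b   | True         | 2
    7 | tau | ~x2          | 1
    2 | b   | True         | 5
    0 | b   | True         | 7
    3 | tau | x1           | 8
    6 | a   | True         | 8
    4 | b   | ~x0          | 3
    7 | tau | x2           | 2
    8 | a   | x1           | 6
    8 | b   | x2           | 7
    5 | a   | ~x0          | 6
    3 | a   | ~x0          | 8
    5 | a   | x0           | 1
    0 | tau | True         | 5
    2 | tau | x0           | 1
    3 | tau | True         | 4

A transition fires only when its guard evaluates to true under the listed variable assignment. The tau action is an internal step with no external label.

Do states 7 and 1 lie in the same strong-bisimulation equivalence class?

Answer: NOT BISIMILAR

Analysis:
Bisimulation quotient by refinement:
  round 0: {{0,1,2,3,4,5,6,7,8}}
  round 1: {{0,2},{1,4},{3,7},{5,6},{8}}
  round 2: {{0},{1,4},{2},{3},{5},{6},{7},{8}}
stable after 3 split(s): 8 block(s)
[7]={7}  [1]={1,4}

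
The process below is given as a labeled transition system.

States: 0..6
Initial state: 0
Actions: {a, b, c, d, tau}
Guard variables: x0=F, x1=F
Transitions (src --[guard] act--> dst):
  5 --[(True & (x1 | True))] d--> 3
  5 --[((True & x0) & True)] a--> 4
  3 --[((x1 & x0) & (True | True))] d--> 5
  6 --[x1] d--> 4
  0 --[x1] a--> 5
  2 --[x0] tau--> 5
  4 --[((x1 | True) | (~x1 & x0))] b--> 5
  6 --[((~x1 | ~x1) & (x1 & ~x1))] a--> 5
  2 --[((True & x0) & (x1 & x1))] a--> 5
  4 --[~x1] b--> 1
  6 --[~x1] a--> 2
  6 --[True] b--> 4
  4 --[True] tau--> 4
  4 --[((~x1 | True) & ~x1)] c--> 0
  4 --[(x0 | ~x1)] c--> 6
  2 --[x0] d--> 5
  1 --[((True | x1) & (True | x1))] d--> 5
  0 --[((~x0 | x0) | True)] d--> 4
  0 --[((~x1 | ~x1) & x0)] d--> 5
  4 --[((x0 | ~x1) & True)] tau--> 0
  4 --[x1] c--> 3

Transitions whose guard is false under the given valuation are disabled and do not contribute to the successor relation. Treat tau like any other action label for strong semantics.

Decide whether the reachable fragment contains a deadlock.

Answer: DEADLOCK at state 2

Analysis:
Reachable = {0,1,2,3,4,5,6}
  0: d→4  [deg 1]
  1: d→5  [deg 1]
  2: ∅  [deadlock]
  3: ∅  [deadlock]
  4: b→1  b→5  c→0  c→6  tau→0  tau→4  [deg 6]
  5: d→3  [deg 1]
  6: a→2  b→4  [deg 2]
witness 2: d·c·a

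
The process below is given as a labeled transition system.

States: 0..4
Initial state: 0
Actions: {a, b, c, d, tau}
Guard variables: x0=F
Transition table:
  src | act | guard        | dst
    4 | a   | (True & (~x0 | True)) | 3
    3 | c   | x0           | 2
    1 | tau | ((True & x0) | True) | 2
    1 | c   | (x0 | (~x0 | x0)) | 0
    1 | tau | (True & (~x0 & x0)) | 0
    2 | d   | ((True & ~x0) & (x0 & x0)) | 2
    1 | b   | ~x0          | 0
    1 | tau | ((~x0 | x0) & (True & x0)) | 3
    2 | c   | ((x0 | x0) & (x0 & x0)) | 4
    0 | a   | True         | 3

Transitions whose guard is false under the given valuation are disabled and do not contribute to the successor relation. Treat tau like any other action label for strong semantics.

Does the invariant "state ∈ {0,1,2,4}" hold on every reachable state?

Safe = {0,1,2,4}
Reach set: {0,3}
  0: safe
  3: VIOLATES
witness against invariant: a → 3

Answer: INVARIANT VIOLATED at state 3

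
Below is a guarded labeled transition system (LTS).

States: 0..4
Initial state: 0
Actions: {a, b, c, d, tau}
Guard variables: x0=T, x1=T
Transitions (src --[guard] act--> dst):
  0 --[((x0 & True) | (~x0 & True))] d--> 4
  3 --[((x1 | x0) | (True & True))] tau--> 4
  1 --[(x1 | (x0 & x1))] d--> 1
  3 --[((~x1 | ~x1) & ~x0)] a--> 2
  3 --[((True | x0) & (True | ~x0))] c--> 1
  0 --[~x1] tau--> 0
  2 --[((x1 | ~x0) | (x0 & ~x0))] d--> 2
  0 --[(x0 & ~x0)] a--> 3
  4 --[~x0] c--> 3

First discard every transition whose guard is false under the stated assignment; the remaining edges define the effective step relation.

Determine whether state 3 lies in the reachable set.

After dropping false guards: 5 live edges.
Layer 0: {0}
Layer 1: {4}  total {0,4}
Reachable = {0,4}

Answer: UNREACHABLE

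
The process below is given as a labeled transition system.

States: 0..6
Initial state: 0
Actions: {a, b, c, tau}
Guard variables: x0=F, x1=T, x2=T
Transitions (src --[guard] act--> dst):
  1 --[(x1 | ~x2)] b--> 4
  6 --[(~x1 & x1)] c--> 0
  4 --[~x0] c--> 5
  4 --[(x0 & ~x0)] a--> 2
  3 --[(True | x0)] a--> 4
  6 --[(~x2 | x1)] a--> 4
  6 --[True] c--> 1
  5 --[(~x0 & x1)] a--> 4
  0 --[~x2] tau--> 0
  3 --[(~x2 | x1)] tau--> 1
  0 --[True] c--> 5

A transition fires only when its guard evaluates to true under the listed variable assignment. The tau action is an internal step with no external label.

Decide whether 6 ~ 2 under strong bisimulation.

Answer: NOT BISIMILAR

Working:
Bisimulation quotient by refinement:
  P[0] = {{0,1,2,3,4,5,6}}
  P[1] = {{0,4},{1},{2},{3},{5},{6}}
6 equivalence class(es) (converged in 2)
class of 6: {6}; class of 2: {2}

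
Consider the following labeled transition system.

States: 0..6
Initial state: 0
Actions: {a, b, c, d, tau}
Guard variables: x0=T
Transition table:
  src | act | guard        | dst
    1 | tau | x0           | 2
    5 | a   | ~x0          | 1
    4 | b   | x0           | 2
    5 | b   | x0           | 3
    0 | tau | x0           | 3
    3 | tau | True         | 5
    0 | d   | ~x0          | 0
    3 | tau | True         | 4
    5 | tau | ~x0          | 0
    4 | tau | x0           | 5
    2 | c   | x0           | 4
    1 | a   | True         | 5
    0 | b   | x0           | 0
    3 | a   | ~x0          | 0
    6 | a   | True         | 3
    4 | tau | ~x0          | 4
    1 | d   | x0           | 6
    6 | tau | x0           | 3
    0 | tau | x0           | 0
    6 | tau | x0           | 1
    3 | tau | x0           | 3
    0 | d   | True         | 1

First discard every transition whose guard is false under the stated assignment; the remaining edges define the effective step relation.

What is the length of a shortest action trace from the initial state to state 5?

Answer: 2

Working:
Layered search for 5:
  L0 = {0}
  L1 = {1,3}
  L2 = {2,4,5,6}
first hit 5 at d=2 via d·a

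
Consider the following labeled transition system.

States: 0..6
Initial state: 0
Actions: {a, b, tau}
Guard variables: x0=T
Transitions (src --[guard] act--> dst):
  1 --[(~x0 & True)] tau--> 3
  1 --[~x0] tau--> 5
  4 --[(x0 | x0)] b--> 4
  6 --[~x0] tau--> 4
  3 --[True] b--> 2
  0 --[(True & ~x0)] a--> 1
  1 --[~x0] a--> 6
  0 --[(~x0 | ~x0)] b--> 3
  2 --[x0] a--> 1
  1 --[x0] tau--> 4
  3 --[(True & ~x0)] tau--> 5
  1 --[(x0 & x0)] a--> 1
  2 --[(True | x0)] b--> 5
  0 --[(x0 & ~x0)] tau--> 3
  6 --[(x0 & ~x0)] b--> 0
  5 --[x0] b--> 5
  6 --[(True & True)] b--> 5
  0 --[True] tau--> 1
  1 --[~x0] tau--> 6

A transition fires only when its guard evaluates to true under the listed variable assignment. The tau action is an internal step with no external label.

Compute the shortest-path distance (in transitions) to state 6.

BFS to 6:
  depth 0: {0}
  depth 1: {1}
  depth 2: {4}
6 never appears.

Answer: UNREACHABLE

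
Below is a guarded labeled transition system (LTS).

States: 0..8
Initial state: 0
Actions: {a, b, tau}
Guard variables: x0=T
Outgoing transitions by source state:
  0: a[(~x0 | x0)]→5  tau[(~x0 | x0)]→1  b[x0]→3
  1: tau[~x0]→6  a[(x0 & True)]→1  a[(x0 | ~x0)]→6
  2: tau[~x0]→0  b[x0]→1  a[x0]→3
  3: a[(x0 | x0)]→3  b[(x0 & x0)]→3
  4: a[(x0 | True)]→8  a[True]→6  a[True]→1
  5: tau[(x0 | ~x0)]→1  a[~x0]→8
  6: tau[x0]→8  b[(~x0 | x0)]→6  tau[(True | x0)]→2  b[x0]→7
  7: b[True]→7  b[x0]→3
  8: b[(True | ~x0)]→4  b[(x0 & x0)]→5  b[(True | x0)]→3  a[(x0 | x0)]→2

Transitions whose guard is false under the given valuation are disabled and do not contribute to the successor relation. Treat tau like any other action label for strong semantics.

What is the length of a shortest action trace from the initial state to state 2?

Answer: 3

Trace:
Layered search for 2:
  depth 0: {0}
  depth 1: {1,3,5}
  depth 2: {6}
  depth 3: {2,7,8}
depth(2)=3, e.g. tau·a·tau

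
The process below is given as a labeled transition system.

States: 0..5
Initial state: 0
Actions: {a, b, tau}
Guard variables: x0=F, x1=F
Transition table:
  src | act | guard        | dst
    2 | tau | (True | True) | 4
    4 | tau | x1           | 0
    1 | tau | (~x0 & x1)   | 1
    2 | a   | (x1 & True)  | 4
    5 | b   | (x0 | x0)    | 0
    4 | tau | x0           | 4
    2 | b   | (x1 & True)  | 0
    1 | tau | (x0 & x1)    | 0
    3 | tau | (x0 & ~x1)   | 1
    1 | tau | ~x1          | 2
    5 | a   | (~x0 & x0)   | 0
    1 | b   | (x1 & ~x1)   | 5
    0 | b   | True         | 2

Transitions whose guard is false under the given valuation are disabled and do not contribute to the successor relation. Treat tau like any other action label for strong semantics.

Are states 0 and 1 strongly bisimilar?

Answer: NOT BISIMILAR

Trace:
Bisimulation quotient by refinement:
  round 0: {{0,1,2,3,4,5}}
  round 1: {{0},{1,2},{3,4,5}}
  round 2: {{0},{1},{2},{3,4,5}}
4 equivalence class(es) (converged in 3)
0∈{0}, 1∈{1}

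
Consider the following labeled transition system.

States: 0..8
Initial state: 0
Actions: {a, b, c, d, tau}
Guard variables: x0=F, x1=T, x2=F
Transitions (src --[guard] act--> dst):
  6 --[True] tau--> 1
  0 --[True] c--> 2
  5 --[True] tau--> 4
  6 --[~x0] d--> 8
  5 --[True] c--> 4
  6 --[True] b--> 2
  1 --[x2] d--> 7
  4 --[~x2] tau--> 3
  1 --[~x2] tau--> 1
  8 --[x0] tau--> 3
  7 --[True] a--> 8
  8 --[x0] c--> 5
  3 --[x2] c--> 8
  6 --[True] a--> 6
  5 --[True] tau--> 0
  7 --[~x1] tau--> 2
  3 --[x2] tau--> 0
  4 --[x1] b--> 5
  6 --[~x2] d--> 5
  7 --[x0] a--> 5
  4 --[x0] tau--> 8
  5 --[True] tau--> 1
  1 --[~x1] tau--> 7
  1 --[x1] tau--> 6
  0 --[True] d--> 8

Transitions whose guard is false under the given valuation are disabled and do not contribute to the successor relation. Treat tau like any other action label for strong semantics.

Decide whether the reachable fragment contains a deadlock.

Answer: DEADLOCK at state 2

Trace:
Reachable = {0,2,8}
  0: c→2  d→8  [deg 2]
  2: ∅  [STUCK]
  8: ∅  [STUCK]
trace reaching 2: c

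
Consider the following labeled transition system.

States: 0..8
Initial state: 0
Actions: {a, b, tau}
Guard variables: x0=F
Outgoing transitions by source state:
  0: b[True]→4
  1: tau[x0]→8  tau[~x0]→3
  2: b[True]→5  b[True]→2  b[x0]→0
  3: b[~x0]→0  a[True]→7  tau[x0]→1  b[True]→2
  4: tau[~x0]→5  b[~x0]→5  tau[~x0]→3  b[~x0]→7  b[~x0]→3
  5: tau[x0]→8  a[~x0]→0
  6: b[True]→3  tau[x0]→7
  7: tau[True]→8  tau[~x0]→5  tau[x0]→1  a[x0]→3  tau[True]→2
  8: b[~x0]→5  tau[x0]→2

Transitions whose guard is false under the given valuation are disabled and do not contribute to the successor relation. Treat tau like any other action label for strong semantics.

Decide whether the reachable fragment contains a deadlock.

Answer: DEADLOCK-FREE

Analysis:
Reachable = {0,2,3,4,5,7,8}
  0: b→4  [deg 1]
  2: b→2  b→5  [deg 2]
  3: a→7  b→0  b→2  [deg 3]
  4: b→3  b→5  b→7  tau→3  tau→5  [deg 5]
  5: a→0  [deg 1]
  7: tau→2  tau→5  tau→8  [deg 3]
  8: b→5  [deg 1]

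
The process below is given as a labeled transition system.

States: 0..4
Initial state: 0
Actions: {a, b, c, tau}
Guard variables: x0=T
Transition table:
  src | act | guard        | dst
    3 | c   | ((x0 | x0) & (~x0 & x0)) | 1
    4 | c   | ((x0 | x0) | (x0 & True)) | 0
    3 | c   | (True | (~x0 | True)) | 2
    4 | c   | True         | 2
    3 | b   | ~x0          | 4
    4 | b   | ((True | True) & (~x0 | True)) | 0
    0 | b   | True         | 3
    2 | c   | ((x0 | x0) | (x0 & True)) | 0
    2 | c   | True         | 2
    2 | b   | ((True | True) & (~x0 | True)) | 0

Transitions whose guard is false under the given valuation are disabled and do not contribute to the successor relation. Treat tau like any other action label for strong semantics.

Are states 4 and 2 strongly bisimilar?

Answer: BISIMILAR

Trace:
Refine partition for ~:
  P[0] = {{0,1,2,3,4}}
  P[1] = {{0},{1},{2,4},{3}}
4 equivalence class(es) (converged in 2)
class of 4: {2,4}; class of 2: {2,4}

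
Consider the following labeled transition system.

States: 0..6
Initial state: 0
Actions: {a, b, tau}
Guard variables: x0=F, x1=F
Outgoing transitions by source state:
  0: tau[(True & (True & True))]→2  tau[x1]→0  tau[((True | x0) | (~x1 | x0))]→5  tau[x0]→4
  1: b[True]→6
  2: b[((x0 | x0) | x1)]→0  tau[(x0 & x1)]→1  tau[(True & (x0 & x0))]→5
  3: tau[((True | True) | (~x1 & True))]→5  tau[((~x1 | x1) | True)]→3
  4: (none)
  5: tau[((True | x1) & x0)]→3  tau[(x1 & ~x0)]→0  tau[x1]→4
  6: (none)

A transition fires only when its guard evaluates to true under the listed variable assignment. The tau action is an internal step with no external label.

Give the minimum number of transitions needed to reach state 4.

Answer: UNREACHABLE

Trace:
BFS to 4:
  Layer 0: {0}
  Layer 1: {2,5}
4 never appears.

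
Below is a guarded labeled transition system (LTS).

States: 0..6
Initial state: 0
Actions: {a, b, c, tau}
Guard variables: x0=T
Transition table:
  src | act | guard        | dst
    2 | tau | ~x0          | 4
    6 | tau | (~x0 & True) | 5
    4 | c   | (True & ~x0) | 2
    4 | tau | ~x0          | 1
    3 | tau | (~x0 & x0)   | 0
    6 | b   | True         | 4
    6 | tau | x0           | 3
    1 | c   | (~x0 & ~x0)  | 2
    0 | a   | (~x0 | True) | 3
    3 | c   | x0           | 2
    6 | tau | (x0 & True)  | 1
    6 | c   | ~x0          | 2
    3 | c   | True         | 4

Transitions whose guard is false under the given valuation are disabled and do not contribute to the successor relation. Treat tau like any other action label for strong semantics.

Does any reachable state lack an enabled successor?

Answer: DEADLOCK at state 2

Trace:
Reachable = {0,2,3,4}
  0: a→3  [deg 1]
  2: ∅  [deadlock]
  3: c→2  c→4  [deg 2]
  4: ∅  [deadlock]
trace reaching 2: a·c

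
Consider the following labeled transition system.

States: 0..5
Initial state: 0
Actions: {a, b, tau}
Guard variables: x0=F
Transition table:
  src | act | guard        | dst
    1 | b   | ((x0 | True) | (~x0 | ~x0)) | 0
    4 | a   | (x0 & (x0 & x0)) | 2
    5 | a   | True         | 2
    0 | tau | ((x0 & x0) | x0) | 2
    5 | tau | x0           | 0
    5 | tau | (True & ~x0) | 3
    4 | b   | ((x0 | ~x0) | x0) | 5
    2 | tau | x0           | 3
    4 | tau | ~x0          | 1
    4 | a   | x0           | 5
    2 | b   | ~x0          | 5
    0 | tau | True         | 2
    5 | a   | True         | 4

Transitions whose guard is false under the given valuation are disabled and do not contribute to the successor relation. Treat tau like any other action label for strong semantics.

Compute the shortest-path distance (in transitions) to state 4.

Answer: 3

Trace:
Breadth-first toward 4:
  L0 = {0}
  L1 = {2}
  L2 = {5}
  L3 = {3,4}
depth(4)=3, e.g. tau·b·a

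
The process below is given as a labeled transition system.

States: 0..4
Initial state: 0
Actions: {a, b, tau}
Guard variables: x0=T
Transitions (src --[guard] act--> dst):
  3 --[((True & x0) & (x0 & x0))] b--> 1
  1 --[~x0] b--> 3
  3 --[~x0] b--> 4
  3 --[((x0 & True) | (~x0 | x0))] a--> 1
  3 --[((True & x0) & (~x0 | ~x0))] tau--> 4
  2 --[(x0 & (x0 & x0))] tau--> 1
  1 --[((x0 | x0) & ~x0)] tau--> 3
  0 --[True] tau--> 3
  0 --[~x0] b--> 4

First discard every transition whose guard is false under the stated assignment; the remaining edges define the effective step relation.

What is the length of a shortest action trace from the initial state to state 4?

Answer: UNREACHABLE

Working:
BFS to 4:
  L0 = {0}
  L1 = {3}
  L2 = {1}
4 never appears.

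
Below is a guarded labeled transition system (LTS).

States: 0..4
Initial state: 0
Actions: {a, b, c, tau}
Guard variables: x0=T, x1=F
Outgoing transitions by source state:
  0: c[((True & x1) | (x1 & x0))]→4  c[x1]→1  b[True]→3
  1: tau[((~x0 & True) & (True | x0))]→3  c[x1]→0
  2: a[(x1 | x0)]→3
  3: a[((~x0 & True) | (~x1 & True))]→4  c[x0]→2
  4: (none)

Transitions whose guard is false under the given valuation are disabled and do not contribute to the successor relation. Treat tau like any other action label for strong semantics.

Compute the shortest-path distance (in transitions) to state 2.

Answer: 2

Analysis:
BFS to 2:
  Layer 0: {0}
  Layer 1: {3}
  Layer 2: {2,4}
2 enters at depth 2; path b·c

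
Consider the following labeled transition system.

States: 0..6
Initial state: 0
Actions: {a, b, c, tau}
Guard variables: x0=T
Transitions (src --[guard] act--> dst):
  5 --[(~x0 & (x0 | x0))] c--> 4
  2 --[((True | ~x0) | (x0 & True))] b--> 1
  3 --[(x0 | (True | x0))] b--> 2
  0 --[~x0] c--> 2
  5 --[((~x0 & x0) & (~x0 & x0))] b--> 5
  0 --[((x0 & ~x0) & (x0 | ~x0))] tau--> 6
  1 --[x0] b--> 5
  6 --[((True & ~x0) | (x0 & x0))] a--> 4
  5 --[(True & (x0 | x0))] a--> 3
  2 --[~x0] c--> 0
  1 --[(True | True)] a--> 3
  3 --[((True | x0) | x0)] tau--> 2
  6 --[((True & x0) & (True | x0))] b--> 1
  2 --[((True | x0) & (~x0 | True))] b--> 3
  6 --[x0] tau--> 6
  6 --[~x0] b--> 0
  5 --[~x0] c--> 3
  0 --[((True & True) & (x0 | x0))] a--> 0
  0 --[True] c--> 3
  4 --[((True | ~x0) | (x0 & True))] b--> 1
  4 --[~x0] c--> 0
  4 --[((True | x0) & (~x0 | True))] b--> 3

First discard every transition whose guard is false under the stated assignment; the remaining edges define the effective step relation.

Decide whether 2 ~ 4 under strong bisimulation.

Answer: BISIMILAR

Trace:
Bisimulation quotient by refinement:
  round 0: {{0,1,2,3,4,5,6}}
  round 1: {{0},{1},{2,4},{3},{5},{6}}
6 equivalence class(es) (converged in 2)
[2]={2,4}  [4]={2,4}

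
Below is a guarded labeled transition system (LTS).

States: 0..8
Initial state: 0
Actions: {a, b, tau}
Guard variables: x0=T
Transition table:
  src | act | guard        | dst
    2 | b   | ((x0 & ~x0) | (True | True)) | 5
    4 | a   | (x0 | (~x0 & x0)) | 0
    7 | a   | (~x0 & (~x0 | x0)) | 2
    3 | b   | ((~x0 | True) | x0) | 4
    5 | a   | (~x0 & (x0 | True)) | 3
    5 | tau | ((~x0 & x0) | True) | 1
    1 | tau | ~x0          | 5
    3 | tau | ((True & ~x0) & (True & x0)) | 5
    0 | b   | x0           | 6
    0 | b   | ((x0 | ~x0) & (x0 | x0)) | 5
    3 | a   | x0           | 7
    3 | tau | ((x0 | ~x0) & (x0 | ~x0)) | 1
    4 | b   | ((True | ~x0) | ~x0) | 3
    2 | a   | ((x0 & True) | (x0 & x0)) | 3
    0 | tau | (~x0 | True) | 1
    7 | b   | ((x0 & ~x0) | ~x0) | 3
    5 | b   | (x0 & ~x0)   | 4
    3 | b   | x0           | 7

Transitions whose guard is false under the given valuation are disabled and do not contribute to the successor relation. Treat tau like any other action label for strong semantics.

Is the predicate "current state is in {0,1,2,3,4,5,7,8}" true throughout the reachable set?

Answer: INVARIANT VIOLATED at state 6

Analysis:
Allowed set {0,1,2,3,4,5,7,8}
Reach set: {0,1,5,6}
  0: ✓
  1: ✓
  5: ✓
  6: ✗ unsafe
counterexample path to 6: b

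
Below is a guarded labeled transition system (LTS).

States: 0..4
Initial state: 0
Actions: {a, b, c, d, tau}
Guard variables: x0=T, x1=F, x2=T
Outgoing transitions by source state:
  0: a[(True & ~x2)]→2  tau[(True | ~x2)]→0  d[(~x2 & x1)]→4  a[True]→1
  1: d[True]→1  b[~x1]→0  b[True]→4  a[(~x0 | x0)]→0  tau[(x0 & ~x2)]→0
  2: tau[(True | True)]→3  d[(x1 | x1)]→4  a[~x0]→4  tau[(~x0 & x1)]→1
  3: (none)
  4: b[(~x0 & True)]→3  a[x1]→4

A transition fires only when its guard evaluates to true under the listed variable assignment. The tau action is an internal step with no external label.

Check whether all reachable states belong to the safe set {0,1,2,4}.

Answer: INVARIANT HOLDS

Trace:
Allowed set {0,1,2,4}
Reachable = {0,1,4}
  0: ✓
  1: ✓
  4: ✓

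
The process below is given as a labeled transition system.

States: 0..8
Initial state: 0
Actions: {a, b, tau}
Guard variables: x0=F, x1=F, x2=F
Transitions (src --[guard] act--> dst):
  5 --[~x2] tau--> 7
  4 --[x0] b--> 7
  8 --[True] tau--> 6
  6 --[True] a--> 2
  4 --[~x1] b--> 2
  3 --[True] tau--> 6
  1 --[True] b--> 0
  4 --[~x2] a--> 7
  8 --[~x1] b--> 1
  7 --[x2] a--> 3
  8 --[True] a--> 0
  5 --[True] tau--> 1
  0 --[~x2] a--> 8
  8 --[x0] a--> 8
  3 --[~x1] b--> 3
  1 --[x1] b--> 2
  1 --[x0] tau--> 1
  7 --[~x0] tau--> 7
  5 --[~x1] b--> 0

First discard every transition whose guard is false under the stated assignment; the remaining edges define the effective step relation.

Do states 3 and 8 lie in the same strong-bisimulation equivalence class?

Bisimulation quotient by refinement:
  π0 = {{0,1,2,3,4,5,6,7,8}}
  π1 = {{0,6},{1},{2},{3,5},{4},{7},{8}}
  π2 = {{0},{1},{2},{3},{4},{5},{6},{7},{8}}
9 equivalence class(es) (converged in 3)
3∈{3}, 8∈{8}

Answer: NOT BISIMILAR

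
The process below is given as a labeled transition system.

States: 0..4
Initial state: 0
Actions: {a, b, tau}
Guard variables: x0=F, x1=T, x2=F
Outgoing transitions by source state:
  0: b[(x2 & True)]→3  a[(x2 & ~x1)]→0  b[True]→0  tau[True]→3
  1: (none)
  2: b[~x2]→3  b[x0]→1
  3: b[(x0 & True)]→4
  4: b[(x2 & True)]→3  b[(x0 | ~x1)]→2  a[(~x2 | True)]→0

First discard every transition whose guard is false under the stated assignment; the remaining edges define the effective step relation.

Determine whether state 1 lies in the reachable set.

Guard filter leaves 4 enabled edge(s).
Layer 0: {0}
Layer 1: {3}  cumulative {0,3}
R = {0,3}

Answer: UNREACHABLE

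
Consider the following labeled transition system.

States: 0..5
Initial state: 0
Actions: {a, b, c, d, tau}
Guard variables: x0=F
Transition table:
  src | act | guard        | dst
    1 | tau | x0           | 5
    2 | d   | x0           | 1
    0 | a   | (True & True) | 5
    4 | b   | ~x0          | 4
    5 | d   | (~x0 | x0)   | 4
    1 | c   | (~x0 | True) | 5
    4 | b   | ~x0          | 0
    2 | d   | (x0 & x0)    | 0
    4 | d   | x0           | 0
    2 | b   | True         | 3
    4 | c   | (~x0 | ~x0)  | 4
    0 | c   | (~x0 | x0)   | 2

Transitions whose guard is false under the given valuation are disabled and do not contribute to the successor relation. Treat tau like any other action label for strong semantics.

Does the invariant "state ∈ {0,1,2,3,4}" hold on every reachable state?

Allowed set {0,1,2,3,4}
R = {0,2,3,4,5}
  0: safe
  2: safe
  3: safe
  4: safe
  5: ✗ unsafe
counterexample path to 5: a

Answer: INVARIANT VIOLATED at state 5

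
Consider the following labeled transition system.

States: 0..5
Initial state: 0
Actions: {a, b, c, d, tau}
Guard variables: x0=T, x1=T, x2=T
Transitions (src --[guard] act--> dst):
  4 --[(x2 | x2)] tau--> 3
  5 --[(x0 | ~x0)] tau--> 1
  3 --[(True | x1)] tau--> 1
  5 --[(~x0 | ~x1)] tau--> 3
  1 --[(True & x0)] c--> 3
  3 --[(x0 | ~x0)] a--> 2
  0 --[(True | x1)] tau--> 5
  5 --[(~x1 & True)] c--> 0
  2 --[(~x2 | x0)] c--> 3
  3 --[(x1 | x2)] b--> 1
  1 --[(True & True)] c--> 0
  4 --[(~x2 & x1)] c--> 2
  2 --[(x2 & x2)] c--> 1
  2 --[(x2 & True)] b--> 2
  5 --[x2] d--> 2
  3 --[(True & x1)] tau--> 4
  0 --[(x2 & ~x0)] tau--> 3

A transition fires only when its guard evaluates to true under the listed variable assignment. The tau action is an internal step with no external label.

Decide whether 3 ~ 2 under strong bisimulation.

Bisimulation quotient by refinement:
  P[0] = {{0,1,2,3,4,5}}
  P[1] = {{0,4},{1},{2},{3},{5}}
  P[2] = {{0},{1},{2},{3},{4},{5}}
stable after 3 split(s): 6 block(s)
[3]={3}  [2]={2}

Answer: NOT BISIMILAR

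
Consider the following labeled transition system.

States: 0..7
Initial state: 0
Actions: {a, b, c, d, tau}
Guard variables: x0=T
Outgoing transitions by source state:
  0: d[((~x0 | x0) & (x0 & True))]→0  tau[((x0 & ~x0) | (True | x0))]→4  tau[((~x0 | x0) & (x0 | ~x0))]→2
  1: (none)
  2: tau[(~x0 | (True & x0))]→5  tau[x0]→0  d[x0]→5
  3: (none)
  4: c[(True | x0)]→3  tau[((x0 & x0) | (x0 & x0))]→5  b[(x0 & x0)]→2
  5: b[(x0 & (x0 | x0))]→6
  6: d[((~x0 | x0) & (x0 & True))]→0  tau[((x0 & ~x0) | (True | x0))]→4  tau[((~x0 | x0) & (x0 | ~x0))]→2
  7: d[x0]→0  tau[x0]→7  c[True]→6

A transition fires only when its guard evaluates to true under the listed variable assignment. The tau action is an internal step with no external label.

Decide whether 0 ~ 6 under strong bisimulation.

Answer: BISIMILAR

Analysis:
Refine partition for ~:
  round 0: {{0,1,2,3,4,5,6,7}}
  round 1: {{0,2,6},{1,3},{4},{5},{7}}
  round 2: {{0,6},{1,3},{2},{4},{5},{7}}
stable after 3 split(s): 6 block(s)
0∈{0,6}, 6∈{0,6}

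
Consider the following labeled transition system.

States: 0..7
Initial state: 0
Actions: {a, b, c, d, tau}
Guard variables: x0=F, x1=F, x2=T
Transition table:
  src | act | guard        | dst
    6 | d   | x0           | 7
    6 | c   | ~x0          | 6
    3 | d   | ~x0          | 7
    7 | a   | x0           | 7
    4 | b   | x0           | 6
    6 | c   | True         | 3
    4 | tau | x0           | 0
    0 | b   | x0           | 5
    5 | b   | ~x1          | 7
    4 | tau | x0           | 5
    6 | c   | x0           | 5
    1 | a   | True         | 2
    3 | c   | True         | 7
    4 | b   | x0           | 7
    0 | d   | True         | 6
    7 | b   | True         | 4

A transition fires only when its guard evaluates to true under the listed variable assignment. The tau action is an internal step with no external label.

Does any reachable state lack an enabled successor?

R = {0,3,4,6,7}
  0: d→6  [1 exit(s)]
  3: c→7  d→7  [2 exit(s)]
  4: ∅  [STUCK]
  6: c→3  c→6  [2 exit(s)]
  7: b→4  [1 exit(s)]
Path to 4: d·c·d·b

Answer: DEADLOCK at state 4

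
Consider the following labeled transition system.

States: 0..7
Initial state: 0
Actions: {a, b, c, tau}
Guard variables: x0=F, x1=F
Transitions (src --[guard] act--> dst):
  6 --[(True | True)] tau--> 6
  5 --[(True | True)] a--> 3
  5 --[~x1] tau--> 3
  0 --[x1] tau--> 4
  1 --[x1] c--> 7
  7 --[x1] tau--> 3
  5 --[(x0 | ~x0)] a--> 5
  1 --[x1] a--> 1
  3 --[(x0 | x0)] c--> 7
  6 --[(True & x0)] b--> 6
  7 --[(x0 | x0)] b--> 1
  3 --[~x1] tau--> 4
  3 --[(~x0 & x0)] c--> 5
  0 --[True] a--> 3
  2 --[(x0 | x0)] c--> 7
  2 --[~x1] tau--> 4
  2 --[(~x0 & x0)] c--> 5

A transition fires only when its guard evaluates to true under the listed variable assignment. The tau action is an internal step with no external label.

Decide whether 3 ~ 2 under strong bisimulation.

Answer: BISIMILAR

Working:
Bisimulation quotient by refinement:
  P[0] = {{0,1,2,3,4,5,6,7}}
  P[1] = {{0},{1,4,7},{2,3,6},{5}}
  P[2] = {{0},{1,4,7},{2,3},{5},{6}}
Fixed point at round 3; 5 class(es).
3∈{2,3}, 2∈{2,3}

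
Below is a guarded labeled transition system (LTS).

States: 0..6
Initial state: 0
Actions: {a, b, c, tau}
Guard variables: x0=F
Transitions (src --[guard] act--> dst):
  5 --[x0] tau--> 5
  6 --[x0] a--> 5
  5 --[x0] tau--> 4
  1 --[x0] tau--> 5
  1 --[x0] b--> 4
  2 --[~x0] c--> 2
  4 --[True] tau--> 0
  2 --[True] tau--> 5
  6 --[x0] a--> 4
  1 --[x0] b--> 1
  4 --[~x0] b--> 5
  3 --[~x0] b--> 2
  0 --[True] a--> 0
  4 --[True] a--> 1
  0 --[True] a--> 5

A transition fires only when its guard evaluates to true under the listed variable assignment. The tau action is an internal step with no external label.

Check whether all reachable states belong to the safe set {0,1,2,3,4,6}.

Answer: INVARIANT VIOLATED at state 5

Trace:
Inv-set: {0,1,2,3,4,6}
R = {0,5}
  0: ok
  5: outside
counterexample path to 5: a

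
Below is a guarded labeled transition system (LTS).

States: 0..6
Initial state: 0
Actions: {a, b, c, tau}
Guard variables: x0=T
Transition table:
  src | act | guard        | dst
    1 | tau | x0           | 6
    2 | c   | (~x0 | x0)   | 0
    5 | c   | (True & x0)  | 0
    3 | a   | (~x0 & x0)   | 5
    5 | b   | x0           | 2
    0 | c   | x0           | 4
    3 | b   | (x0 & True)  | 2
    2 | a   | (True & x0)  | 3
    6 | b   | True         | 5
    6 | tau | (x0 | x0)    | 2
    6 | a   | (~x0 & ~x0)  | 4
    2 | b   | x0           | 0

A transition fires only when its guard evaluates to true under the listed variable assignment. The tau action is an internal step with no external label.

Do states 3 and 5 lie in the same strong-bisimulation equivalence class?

Answer: NOT BISIMILAR

Analysis:
Bisimulation quotient by refinement:
  π0 = {{0,1,2,3,4,5,6}}
  π1 = {{0},{1},{2},{3},{4},{5},{6}}
Fixed point at round 2; 7 class(es).
[3]={3}  [5]={5}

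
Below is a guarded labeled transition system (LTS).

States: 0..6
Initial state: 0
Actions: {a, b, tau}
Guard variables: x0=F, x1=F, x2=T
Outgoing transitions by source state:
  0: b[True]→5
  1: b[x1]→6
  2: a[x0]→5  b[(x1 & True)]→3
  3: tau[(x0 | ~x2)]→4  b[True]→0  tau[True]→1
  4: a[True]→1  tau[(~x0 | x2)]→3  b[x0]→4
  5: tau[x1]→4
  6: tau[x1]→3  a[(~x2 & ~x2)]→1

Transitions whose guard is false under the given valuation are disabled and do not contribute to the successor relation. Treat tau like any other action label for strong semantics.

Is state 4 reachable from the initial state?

Guard filter leaves 5 enabled edge(s).
L0 = {0}
L1 = {5}  total {0,5}
Reachable = {0,5}

Answer: UNREACHABLE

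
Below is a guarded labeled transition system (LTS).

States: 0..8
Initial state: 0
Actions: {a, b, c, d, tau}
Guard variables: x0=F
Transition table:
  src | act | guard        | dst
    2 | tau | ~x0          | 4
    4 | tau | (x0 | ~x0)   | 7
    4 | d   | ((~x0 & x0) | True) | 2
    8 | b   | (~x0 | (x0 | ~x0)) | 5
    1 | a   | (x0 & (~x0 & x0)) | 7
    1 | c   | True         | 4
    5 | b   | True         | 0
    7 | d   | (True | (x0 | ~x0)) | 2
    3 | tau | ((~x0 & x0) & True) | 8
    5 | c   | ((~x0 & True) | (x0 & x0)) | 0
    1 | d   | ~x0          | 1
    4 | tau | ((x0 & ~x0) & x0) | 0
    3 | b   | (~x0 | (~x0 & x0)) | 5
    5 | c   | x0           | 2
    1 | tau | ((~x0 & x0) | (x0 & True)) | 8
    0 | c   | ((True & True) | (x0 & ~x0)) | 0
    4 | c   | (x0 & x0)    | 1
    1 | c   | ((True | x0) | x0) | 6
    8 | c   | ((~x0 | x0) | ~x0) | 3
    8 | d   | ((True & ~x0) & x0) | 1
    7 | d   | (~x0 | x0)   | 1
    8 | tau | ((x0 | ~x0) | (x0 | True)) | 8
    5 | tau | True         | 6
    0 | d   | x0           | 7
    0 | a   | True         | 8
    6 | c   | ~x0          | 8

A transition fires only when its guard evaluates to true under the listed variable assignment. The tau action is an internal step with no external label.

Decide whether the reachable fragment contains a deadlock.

Answer: DEADLOCK-FREE

Working:
Reach set: {0,3,5,6,8}
  0: a→8  c→0  [2 out]
  3: b→5  [1 out]
  5: b→0  c→0  tau→6  [3 out]
  6: c→8  [1 out]
  8: b→5  c→3  tau→8  [3 out]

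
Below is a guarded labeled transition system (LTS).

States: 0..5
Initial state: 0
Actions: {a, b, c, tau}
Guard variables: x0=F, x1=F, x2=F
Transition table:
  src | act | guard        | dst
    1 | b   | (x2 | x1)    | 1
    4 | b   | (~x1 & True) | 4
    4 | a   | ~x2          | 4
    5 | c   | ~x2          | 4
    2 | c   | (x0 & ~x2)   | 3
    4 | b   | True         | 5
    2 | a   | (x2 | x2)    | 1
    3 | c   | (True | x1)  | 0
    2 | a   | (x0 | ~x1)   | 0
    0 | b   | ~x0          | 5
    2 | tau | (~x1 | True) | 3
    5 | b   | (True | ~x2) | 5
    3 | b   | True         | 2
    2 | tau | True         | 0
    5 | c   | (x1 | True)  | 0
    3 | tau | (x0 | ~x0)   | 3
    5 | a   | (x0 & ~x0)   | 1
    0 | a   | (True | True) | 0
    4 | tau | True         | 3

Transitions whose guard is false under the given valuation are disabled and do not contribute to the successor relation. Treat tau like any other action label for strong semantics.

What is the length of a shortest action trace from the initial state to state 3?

BFS to 3:
  L0 = {0}
  L1 = {5}
  L2 = {4}
  L3 = {3}
depth(3)=3, e.g. b·c·tau

Answer: 3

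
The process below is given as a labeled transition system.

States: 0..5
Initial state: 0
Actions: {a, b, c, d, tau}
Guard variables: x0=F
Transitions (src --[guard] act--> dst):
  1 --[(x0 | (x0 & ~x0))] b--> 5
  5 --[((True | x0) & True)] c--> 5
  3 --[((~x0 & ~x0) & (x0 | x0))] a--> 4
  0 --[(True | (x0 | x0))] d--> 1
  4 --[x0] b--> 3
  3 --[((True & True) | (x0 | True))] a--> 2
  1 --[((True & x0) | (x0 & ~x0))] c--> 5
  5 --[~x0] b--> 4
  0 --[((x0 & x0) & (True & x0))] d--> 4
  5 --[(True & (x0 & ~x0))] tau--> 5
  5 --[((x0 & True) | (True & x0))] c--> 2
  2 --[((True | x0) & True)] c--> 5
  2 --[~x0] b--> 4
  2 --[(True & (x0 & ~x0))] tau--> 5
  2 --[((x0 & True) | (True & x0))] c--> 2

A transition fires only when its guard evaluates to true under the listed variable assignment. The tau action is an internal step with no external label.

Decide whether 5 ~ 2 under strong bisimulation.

Answer: BISIMILAR

Analysis:
Refine partition for ~:
  π0 = {{0,1,2,3,4,5}}
  π1 = {{0},{1,4},{2,5},{3}}
4 equivalence class(es) (converged in 2)
[5]={2,5}  [2]={2,5}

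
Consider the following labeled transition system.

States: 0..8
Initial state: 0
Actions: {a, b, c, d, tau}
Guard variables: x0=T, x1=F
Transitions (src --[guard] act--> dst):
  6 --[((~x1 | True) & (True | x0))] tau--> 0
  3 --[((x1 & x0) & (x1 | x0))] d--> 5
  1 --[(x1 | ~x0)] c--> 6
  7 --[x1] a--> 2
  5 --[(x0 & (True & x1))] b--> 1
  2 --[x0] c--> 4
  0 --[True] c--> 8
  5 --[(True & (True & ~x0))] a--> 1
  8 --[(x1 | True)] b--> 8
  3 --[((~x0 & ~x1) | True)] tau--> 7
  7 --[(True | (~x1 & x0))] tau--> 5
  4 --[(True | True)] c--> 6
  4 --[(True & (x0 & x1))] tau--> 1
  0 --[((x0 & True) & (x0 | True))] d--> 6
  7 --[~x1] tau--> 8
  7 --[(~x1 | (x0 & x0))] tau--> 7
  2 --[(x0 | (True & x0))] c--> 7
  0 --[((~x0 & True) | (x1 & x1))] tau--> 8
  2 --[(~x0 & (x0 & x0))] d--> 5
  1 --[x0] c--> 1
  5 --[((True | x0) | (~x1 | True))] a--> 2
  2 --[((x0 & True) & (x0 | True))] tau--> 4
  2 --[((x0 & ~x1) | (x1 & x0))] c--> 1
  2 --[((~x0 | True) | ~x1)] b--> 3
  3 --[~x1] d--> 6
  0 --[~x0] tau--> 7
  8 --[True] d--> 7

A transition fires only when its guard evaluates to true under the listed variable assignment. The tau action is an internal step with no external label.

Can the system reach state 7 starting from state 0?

Answer: REACHABLE

Trace:
After dropping false guards: 18 live edges.
Layer 0: {0}
Layer 1: {6,8}  cumulative {0,6,8}
Layer 2: {7}  cumulative {0,6,7,8}
Layer 3: {5}  cumulative {0,5,6,7,8}
Layer 4: {2}  cumulative {0,2,5,6,7,8}
Layer 5: {1,3,4}  cumulative {0,1,2,3,4,5,6,7,8}
Reachable = {0,1,2,3,4,5,6,7,8}
Path to 7: c·d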